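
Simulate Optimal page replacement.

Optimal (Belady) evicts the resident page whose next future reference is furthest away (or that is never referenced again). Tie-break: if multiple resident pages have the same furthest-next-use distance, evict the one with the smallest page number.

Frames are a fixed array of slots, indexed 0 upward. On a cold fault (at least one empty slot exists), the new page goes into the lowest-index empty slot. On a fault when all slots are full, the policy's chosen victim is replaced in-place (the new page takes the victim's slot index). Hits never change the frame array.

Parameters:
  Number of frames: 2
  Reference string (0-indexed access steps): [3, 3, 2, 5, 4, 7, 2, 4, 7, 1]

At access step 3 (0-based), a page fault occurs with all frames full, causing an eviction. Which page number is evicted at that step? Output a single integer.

Answer: 3

Derivation:
Step 0: ref 3 -> FAULT, frames=[3,-]
Step 1: ref 3 -> HIT, frames=[3,-]
Step 2: ref 2 -> FAULT, frames=[3,2]
Step 3: ref 5 -> FAULT, evict 3, frames=[5,2]
At step 3: evicted page 3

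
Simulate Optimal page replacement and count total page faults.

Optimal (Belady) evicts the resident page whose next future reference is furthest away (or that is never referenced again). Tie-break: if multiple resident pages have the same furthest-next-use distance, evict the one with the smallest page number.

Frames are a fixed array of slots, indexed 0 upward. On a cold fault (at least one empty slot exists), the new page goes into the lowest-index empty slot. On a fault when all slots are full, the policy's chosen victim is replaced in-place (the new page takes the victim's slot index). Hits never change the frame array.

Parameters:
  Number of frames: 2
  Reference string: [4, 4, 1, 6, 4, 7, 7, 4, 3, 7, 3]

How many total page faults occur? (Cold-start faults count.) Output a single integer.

Answer: 5

Derivation:
Step 0: ref 4 → FAULT, frames=[4,-]
Step 1: ref 4 → HIT, frames=[4,-]
Step 2: ref 1 → FAULT, frames=[4,1]
Step 3: ref 6 → FAULT (evict 1), frames=[4,6]
Step 4: ref 4 → HIT, frames=[4,6]
Step 5: ref 7 → FAULT (evict 6), frames=[4,7]
Step 6: ref 7 → HIT, frames=[4,7]
Step 7: ref 4 → HIT, frames=[4,7]
Step 8: ref 3 → FAULT (evict 4), frames=[3,7]
Step 9: ref 7 → HIT, frames=[3,7]
Step 10: ref 3 → HIT, frames=[3,7]
Total faults: 5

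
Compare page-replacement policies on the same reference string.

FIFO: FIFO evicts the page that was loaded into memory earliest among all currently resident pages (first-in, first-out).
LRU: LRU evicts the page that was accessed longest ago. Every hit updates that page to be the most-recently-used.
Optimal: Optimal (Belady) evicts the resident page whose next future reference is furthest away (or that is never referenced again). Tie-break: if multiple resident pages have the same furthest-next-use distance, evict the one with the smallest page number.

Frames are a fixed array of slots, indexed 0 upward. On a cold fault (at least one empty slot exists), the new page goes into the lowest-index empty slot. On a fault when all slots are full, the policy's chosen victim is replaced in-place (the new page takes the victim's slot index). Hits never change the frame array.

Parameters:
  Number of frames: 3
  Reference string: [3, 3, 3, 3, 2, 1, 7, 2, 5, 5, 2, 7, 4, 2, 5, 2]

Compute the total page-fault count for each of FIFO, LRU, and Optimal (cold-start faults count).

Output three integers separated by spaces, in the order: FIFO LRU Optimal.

Answer: 7 7 6

Derivation:
--- FIFO ---
  step 0: ref 3 -> FAULT, frames=[3,-,-] (faults so far: 1)
  step 1: ref 3 -> HIT, frames=[3,-,-] (faults so far: 1)
  step 2: ref 3 -> HIT, frames=[3,-,-] (faults so far: 1)
  step 3: ref 3 -> HIT, frames=[3,-,-] (faults so far: 1)
  step 4: ref 2 -> FAULT, frames=[3,2,-] (faults so far: 2)
  step 5: ref 1 -> FAULT, frames=[3,2,1] (faults so far: 3)
  step 6: ref 7 -> FAULT, evict 3, frames=[7,2,1] (faults so far: 4)
  step 7: ref 2 -> HIT, frames=[7,2,1] (faults so far: 4)
  step 8: ref 5 -> FAULT, evict 2, frames=[7,5,1] (faults so far: 5)
  step 9: ref 5 -> HIT, frames=[7,5,1] (faults so far: 5)
  step 10: ref 2 -> FAULT, evict 1, frames=[7,5,2] (faults so far: 6)
  step 11: ref 7 -> HIT, frames=[7,5,2] (faults so far: 6)
  step 12: ref 4 -> FAULT, evict 7, frames=[4,5,2] (faults so far: 7)
  step 13: ref 2 -> HIT, frames=[4,5,2] (faults so far: 7)
  step 14: ref 5 -> HIT, frames=[4,5,2] (faults so far: 7)
  step 15: ref 2 -> HIT, frames=[4,5,2] (faults so far: 7)
  FIFO total faults: 7
--- LRU ---
  step 0: ref 3 -> FAULT, frames=[3,-,-] (faults so far: 1)
  step 1: ref 3 -> HIT, frames=[3,-,-] (faults so far: 1)
  step 2: ref 3 -> HIT, frames=[3,-,-] (faults so far: 1)
  step 3: ref 3 -> HIT, frames=[3,-,-] (faults so far: 1)
  step 4: ref 2 -> FAULT, frames=[3,2,-] (faults so far: 2)
  step 5: ref 1 -> FAULT, frames=[3,2,1] (faults so far: 3)
  step 6: ref 7 -> FAULT, evict 3, frames=[7,2,1] (faults so far: 4)
  step 7: ref 2 -> HIT, frames=[7,2,1] (faults so far: 4)
  step 8: ref 5 -> FAULT, evict 1, frames=[7,2,5] (faults so far: 5)
  step 9: ref 5 -> HIT, frames=[7,2,5] (faults so far: 5)
  step 10: ref 2 -> HIT, frames=[7,2,5] (faults so far: 5)
  step 11: ref 7 -> HIT, frames=[7,2,5] (faults so far: 5)
  step 12: ref 4 -> FAULT, evict 5, frames=[7,2,4] (faults so far: 6)
  step 13: ref 2 -> HIT, frames=[7,2,4] (faults so far: 6)
  step 14: ref 5 -> FAULT, evict 7, frames=[5,2,4] (faults so far: 7)
  step 15: ref 2 -> HIT, frames=[5,2,4] (faults so far: 7)
  LRU total faults: 7
--- Optimal ---
  step 0: ref 3 -> FAULT, frames=[3,-,-] (faults so far: 1)
  step 1: ref 3 -> HIT, frames=[3,-,-] (faults so far: 1)
  step 2: ref 3 -> HIT, frames=[3,-,-] (faults so far: 1)
  step 3: ref 3 -> HIT, frames=[3,-,-] (faults so far: 1)
  step 4: ref 2 -> FAULT, frames=[3,2,-] (faults so far: 2)
  step 5: ref 1 -> FAULT, frames=[3,2,1] (faults so far: 3)
  step 6: ref 7 -> FAULT, evict 1, frames=[3,2,7] (faults so far: 4)
  step 7: ref 2 -> HIT, frames=[3,2,7] (faults so far: 4)
  step 8: ref 5 -> FAULT, evict 3, frames=[5,2,7] (faults so far: 5)
  step 9: ref 5 -> HIT, frames=[5,2,7] (faults so far: 5)
  step 10: ref 2 -> HIT, frames=[5,2,7] (faults so far: 5)
  step 11: ref 7 -> HIT, frames=[5,2,7] (faults so far: 5)
  step 12: ref 4 -> FAULT, evict 7, frames=[5,2,4] (faults so far: 6)
  step 13: ref 2 -> HIT, frames=[5,2,4] (faults so far: 6)
  step 14: ref 5 -> HIT, frames=[5,2,4] (faults so far: 6)
  step 15: ref 2 -> HIT, frames=[5,2,4] (faults so far: 6)
  Optimal total faults: 6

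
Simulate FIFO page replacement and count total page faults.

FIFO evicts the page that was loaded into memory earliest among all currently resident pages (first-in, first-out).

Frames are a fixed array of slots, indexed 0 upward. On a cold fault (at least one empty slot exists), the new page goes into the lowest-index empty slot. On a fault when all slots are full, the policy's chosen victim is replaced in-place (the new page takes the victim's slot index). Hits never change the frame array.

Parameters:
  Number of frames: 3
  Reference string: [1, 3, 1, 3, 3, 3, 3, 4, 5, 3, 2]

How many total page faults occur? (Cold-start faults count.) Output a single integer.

Step 0: ref 1 → FAULT, frames=[1,-,-]
Step 1: ref 3 → FAULT, frames=[1,3,-]
Step 2: ref 1 → HIT, frames=[1,3,-]
Step 3: ref 3 → HIT, frames=[1,3,-]
Step 4: ref 3 → HIT, frames=[1,3,-]
Step 5: ref 3 → HIT, frames=[1,3,-]
Step 6: ref 3 → HIT, frames=[1,3,-]
Step 7: ref 4 → FAULT, frames=[1,3,4]
Step 8: ref 5 → FAULT (evict 1), frames=[5,3,4]
Step 9: ref 3 → HIT, frames=[5,3,4]
Step 10: ref 2 → FAULT (evict 3), frames=[5,2,4]
Total faults: 5

Answer: 5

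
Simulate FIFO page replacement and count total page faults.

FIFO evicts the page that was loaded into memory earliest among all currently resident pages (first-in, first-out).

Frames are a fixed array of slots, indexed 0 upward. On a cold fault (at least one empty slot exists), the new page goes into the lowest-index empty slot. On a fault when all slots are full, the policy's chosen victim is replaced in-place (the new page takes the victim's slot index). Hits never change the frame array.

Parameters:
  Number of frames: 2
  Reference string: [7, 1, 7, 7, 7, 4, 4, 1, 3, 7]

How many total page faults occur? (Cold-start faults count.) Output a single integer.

Answer: 5

Derivation:
Step 0: ref 7 → FAULT, frames=[7,-]
Step 1: ref 1 → FAULT, frames=[7,1]
Step 2: ref 7 → HIT, frames=[7,1]
Step 3: ref 7 → HIT, frames=[7,1]
Step 4: ref 7 → HIT, frames=[7,1]
Step 5: ref 4 → FAULT (evict 7), frames=[4,1]
Step 6: ref 4 → HIT, frames=[4,1]
Step 7: ref 1 → HIT, frames=[4,1]
Step 8: ref 3 → FAULT (evict 1), frames=[4,3]
Step 9: ref 7 → FAULT (evict 4), frames=[7,3]
Total faults: 5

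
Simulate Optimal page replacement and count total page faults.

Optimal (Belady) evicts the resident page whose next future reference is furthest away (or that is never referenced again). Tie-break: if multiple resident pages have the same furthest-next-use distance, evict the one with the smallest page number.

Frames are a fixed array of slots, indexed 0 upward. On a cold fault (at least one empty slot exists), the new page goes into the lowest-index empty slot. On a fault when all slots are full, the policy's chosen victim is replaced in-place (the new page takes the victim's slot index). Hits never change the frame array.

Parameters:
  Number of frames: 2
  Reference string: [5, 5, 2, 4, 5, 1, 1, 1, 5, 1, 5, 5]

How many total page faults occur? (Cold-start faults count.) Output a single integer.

Step 0: ref 5 → FAULT, frames=[5,-]
Step 1: ref 5 → HIT, frames=[5,-]
Step 2: ref 2 → FAULT, frames=[5,2]
Step 3: ref 4 → FAULT (evict 2), frames=[5,4]
Step 4: ref 5 → HIT, frames=[5,4]
Step 5: ref 1 → FAULT (evict 4), frames=[5,1]
Step 6: ref 1 → HIT, frames=[5,1]
Step 7: ref 1 → HIT, frames=[5,1]
Step 8: ref 5 → HIT, frames=[5,1]
Step 9: ref 1 → HIT, frames=[5,1]
Step 10: ref 5 → HIT, frames=[5,1]
Step 11: ref 5 → HIT, frames=[5,1]
Total faults: 4

Answer: 4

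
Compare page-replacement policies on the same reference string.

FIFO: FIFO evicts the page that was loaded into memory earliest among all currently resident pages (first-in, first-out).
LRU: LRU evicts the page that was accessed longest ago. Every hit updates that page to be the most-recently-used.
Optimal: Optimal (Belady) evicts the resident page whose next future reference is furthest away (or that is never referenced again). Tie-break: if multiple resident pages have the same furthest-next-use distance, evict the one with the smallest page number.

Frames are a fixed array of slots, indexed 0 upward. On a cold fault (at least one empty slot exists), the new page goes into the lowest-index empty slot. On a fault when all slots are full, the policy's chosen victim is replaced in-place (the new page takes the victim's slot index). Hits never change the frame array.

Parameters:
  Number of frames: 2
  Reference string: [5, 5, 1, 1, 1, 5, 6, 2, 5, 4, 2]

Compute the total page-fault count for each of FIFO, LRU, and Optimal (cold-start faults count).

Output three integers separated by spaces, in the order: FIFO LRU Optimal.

Answer: 7 7 5

Derivation:
--- FIFO ---
  step 0: ref 5 -> FAULT, frames=[5,-] (faults so far: 1)
  step 1: ref 5 -> HIT, frames=[5,-] (faults so far: 1)
  step 2: ref 1 -> FAULT, frames=[5,1] (faults so far: 2)
  step 3: ref 1 -> HIT, frames=[5,1] (faults so far: 2)
  step 4: ref 1 -> HIT, frames=[5,1] (faults so far: 2)
  step 5: ref 5 -> HIT, frames=[5,1] (faults so far: 2)
  step 6: ref 6 -> FAULT, evict 5, frames=[6,1] (faults so far: 3)
  step 7: ref 2 -> FAULT, evict 1, frames=[6,2] (faults so far: 4)
  step 8: ref 5 -> FAULT, evict 6, frames=[5,2] (faults so far: 5)
  step 9: ref 4 -> FAULT, evict 2, frames=[5,4] (faults so far: 6)
  step 10: ref 2 -> FAULT, evict 5, frames=[2,4] (faults so far: 7)
  FIFO total faults: 7
--- LRU ---
  step 0: ref 5 -> FAULT, frames=[5,-] (faults so far: 1)
  step 1: ref 5 -> HIT, frames=[5,-] (faults so far: 1)
  step 2: ref 1 -> FAULT, frames=[5,1] (faults so far: 2)
  step 3: ref 1 -> HIT, frames=[5,1] (faults so far: 2)
  step 4: ref 1 -> HIT, frames=[5,1] (faults so far: 2)
  step 5: ref 5 -> HIT, frames=[5,1] (faults so far: 2)
  step 6: ref 6 -> FAULT, evict 1, frames=[5,6] (faults so far: 3)
  step 7: ref 2 -> FAULT, evict 5, frames=[2,6] (faults so far: 4)
  step 8: ref 5 -> FAULT, evict 6, frames=[2,5] (faults so far: 5)
  step 9: ref 4 -> FAULT, evict 2, frames=[4,5] (faults so far: 6)
  step 10: ref 2 -> FAULT, evict 5, frames=[4,2] (faults so far: 7)
  LRU total faults: 7
--- Optimal ---
  step 0: ref 5 -> FAULT, frames=[5,-] (faults so far: 1)
  step 1: ref 5 -> HIT, frames=[5,-] (faults so far: 1)
  step 2: ref 1 -> FAULT, frames=[5,1] (faults so far: 2)
  step 3: ref 1 -> HIT, frames=[5,1] (faults so far: 2)
  step 4: ref 1 -> HIT, frames=[5,1] (faults so far: 2)
  step 5: ref 5 -> HIT, frames=[5,1] (faults so far: 2)
  step 6: ref 6 -> FAULT, evict 1, frames=[5,6] (faults so far: 3)
  step 7: ref 2 -> FAULT, evict 6, frames=[5,2] (faults so far: 4)
  step 8: ref 5 -> HIT, frames=[5,2] (faults so far: 4)
  step 9: ref 4 -> FAULT, evict 5, frames=[4,2] (faults so far: 5)
  step 10: ref 2 -> HIT, frames=[4,2] (faults so far: 5)
  Optimal total faults: 5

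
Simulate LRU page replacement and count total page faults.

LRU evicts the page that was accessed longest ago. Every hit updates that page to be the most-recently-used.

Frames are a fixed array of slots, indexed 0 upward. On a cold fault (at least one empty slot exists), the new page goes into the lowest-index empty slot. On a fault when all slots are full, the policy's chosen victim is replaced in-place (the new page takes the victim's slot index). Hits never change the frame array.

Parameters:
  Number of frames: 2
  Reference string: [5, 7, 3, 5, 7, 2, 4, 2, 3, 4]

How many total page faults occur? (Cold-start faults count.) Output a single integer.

Answer: 9

Derivation:
Step 0: ref 5 → FAULT, frames=[5,-]
Step 1: ref 7 → FAULT, frames=[5,7]
Step 2: ref 3 → FAULT (evict 5), frames=[3,7]
Step 3: ref 5 → FAULT (evict 7), frames=[3,5]
Step 4: ref 7 → FAULT (evict 3), frames=[7,5]
Step 5: ref 2 → FAULT (evict 5), frames=[7,2]
Step 6: ref 4 → FAULT (evict 7), frames=[4,2]
Step 7: ref 2 → HIT, frames=[4,2]
Step 8: ref 3 → FAULT (evict 4), frames=[3,2]
Step 9: ref 4 → FAULT (evict 2), frames=[3,4]
Total faults: 9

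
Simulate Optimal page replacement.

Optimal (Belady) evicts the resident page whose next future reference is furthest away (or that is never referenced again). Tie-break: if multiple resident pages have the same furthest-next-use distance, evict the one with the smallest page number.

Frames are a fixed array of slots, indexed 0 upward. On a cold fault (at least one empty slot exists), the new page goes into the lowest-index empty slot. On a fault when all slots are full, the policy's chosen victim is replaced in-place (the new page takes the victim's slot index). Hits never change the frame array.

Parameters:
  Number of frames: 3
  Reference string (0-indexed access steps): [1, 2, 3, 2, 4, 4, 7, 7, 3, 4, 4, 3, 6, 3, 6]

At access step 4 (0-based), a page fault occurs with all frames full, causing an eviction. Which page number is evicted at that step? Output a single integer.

Step 0: ref 1 -> FAULT, frames=[1,-,-]
Step 1: ref 2 -> FAULT, frames=[1,2,-]
Step 2: ref 3 -> FAULT, frames=[1,2,3]
Step 3: ref 2 -> HIT, frames=[1,2,3]
Step 4: ref 4 -> FAULT, evict 1, frames=[4,2,3]
At step 4: evicted page 1

Answer: 1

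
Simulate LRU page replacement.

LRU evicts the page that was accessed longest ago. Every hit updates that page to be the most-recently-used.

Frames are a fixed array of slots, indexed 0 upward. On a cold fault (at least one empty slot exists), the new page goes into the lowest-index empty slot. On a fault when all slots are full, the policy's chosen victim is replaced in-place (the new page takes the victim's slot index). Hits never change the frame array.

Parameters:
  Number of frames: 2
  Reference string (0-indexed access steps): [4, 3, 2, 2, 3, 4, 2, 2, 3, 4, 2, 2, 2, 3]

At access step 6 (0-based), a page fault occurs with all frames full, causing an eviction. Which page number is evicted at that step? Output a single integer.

Step 0: ref 4 -> FAULT, frames=[4,-]
Step 1: ref 3 -> FAULT, frames=[4,3]
Step 2: ref 2 -> FAULT, evict 4, frames=[2,3]
Step 3: ref 2 -> HIT, frames=[2,3]
Step 4: ref 3 -> HIT, frames=[2,3]
Step 5: ref 4 -> FAULT, evict 2, frames=[4,3]
Step 6: ref 2 -> FAULT, evict 3, frames=[4,2]
At step 6: evicted page 3

Answer: 3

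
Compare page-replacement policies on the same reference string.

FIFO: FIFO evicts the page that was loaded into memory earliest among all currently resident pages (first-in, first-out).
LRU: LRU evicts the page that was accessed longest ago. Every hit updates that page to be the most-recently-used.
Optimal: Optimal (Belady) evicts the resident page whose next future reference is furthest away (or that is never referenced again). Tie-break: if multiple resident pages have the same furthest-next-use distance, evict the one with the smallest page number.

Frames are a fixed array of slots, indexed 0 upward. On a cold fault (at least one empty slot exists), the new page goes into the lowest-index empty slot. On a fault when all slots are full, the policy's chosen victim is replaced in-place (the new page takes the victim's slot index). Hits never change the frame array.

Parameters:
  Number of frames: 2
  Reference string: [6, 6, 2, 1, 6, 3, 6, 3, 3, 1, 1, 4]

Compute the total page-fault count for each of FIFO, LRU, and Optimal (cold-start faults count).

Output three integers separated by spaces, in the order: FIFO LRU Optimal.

--- FIFO ---
  step 0: ref 6 -> FAULT, frames=[6,-] (faults so far: 1)
  step 1: ref 6 -> HIT, frames=[6,-] (faults so far: 1)
  step 2: ref 2 -> FAULT, frames=[6,2] (faults so far: 2)
  step 3: ref 1 -> FAULT, evict 6, frames=[1,2] (faults so far: 3)
  step 4: ref 6 -> FAULT, evict 2, frames=[1,6] (faults so far: 4)
  step 5: ref 3 -> FAULT, evict 1, frames=[3,6] (faults so far: 5)
  step 6: ref 6 -> HIT, frames=[3,6] (faults so far: 5)
  step 7: ref 3 -> HIT, frames=[3,6] (faults so far: 5)
  step 8: ref 3 -> HIT, frames=[3,6] (faults so far: 5)
  step 9: ref 1 -> FAULT, evict 6, frames=[3,1] (faults so far: 6)
  step 10: ref 1 -> HIT, frames=[3,1] (faults so far: 6)
  step 11: ref 4 -> FAULT, evict 3, frames=[4,1] (faults so far: 7)
  FIFO total faults: 7
--- LRU ---
  step 0: ref 6 -> FAULT, frames=[6,-] (faults so far: 1)
  step 1: ref 6 -> HIT, frames=[6,-] (faults so far: 1)
  step 2: ref 2 -> FAULT, frames=[6,2] (faults so far: 2)
  step 3: ref 1 -> FAULT, evict 6, frames=[1,2] (faults so far: 3)
  step 4: ref 6 -> FAULT, evict 2, frames=[1,6] (faults so far: 4)
  step 5: ref 3 -> FAULT, evict 1, frames=[3,6] (faults so far: 5)
  step 6: ref 6 -> HIT, frames=[3,6] (faults so far: 5)
  step 7: ref 3 -> HIT, frames=[3,6] (faults so far: 5)
  step 8: ref 3 -> HIT, frames=[3,6] (faults so far: 5)
  step 9: ref 1 -> FAULT, evict 6, frames=[3,1] (faults so far: 6)
  step 10: ref 1 -> HIT, frames=[3,1] (faults so far: 6)
  step 11: ref 4 -> FAULT, evict 3, frames=[4,1] (faults so far: 7)
  LRU total faults: 7
--- Optimal ---
  step 0: ref 6 -> FAULT, frames=[6,-] (faults so far: 1)
  step 1: ref 6 -> HIT, frames=[6,-] (faults so far: 1)
  step 2: ref 2 -> FAULT, frames=[6,2] (faults so far: 2)
  step 3: ref 1 -> FAULT, evict 2, frames=[6,1] (faults so far: 3)
  step 4: ref 6 -> HIT, frames=[6,1] (faults so far: 3)
  step 5: ref 3 -> FAULT, evict 1, frames=[6,3] (faults so far: 4)
  step 6: ref 6 -> HIT, frames=[6,3] (faults so far: 4)
  step 7: ref 3 -> HIT, frames=[6,3] (faults so far: 4)
  step 8: ref 3 -> HIT, frames=[6,3] (faults so far: 4)
  step 9: ref 1 -> FAULT, evict 3, frames=[6,1] (faults so far: 5)
  step 10: ref 1 -> HIT, frames=[6,1] (faults so far: 5)
  step 11: ref 4 -> FAULT, evict 1, frames=[6,4] (faults so far: 6)
  Optimal total faults: 6

Answer: 7 7 6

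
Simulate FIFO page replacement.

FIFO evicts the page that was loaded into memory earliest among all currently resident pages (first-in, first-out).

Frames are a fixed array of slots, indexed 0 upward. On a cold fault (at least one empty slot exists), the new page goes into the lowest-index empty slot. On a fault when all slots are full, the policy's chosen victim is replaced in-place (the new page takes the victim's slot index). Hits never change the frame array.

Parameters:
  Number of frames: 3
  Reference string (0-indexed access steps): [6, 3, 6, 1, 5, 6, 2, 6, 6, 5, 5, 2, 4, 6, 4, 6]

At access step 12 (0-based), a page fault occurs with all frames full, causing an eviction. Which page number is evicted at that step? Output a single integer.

Answer: 5

Derivation:
Step 0: ref 6 -> FAULT, frames=[6,-,-]
Step 1: ref 3 -> FAULT, frames=[6,3,-]
Step 2: ref 6 -> HIT, frames=[6,3,-]
Step 3: ref 1 -> FAULT, frames=[6,3,1]
Step 4: ref 5 -> FAULT, evict 6, frames=[5,3,1]
Step 5: ref 6 -> FAULT, evict 3, frames=[5,6,1]
Step 6: ref 2 -> FAULT, evict 1, frames=[5,6,2]
Step 7: ref 6 -> HIT, frames=[5,6,2]
Step 8: ref 6 -> HIT, frames=[5,6,2]
Step 9: ref 5 -> HIT, frames=[5,6,2]
Step 10: ref 5 -> HIT, frames=[5,6,2]
Step 11: ref 2 -> HIT, frames=[5,6,2]
Step 12: ref 4 -> FAULT, evict 5, frames=[4,6,2]
At step 12: evicted page 5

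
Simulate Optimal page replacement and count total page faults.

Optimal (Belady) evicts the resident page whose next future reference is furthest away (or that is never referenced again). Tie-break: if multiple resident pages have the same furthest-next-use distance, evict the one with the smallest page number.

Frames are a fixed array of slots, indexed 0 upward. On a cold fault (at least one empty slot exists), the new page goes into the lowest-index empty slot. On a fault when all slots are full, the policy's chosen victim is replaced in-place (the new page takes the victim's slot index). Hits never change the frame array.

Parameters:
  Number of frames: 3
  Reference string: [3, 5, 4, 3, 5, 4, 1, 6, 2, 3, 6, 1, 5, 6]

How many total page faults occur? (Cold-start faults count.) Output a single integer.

Step 0: ref 3 → FAULT, frames=[3,-,-]
Step 1: ref 5 → FAULT, frames=[3,5,-]
Step 2: ref 4 → FAULT, frames=[3,5,4]
Step 3: ref 3 → HIT, frames=[3,5,4]
Step 4: ref 5 → HIT, frames=[3,5,4]
Step 5: ref 4 → HIT, frames=[3,5,4]
Step 6: ref 1 → FAULT (evict 4), frames=[3,5,1]
Step 7: ref 6 → FAULT (evict 5), frames=[3,6,1]
Step 8: ref 2 → FAULT (evict 1), frames=[3,6,2]
Step 9: ref 3 → HIT, frames=[3,6,2]
Step 10: ref 6 → HIT, frames=[3,6,2]
Step 11: ref 1 → FAULT (evict 2), frames=[3,6,1]
Step 12: ref 5 → FAULT (evict 1), frames=[3,6,5]
Step 13: ref 6 → HIT, frames=[3,6,5]
Total faults: 8

Answer: 8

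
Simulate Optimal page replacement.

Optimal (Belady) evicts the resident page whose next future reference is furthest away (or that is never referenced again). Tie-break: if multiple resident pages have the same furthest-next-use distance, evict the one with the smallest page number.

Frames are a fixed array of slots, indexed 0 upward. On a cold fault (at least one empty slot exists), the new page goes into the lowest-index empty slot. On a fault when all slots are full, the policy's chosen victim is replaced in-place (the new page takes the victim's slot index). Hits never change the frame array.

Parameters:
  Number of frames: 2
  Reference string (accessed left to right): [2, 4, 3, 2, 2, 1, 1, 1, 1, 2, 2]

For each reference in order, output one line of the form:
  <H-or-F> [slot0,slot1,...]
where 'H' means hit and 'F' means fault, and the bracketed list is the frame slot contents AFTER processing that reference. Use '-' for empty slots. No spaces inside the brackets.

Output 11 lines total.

F [2,-]
F [2,4]
F [2,3]
H [2,3]
H [2,3]
F [2,1]
H [2,1]
H [2,1]
H [2,1]
H [2,1]
H [2,1]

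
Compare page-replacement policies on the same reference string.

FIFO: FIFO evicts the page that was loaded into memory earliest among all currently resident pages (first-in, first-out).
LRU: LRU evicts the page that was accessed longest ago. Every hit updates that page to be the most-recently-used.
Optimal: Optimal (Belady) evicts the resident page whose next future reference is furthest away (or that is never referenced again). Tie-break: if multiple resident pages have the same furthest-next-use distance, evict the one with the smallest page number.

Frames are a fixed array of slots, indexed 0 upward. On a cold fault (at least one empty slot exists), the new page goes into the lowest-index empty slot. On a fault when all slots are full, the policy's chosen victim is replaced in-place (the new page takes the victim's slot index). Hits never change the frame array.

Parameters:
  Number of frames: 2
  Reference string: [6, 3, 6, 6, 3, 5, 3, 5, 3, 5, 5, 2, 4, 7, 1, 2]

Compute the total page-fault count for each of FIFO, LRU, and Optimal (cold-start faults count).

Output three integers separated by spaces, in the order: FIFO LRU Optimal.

Answer: 8 8 7

Derivation:
--- FIFO ---
  step 0: ref 6 -> FAULT, frames=[6,-] (faults so far: 1)
  step 1: ref 3 -> FAULT, frames=[6,3] (faults so far: 2)
  step 2: ref 6 -> HIT, frames=[6,3] (faults so far: 2)
  step 3: ref 6 -> HIT, frames=[6,3] (faults so far: 2)
  step 4: ref 3 -> HIT, frames=[6,3] (faults so far: 2)
  step 5: ref 5 -> FAULT, evict 6, frames=[5,3] (faults so far: 3)
  step 6: ref 3 -> HIT, frames=[5,3] (faults so far: 3)
  step 7: ref 5 -> HIT, frames=[5,3] (faults so far: 3)
  step 8: ref 3 -> HIT, frames=[5,3] (faults so far: 3)
  step 9: ref 5 -> HIT, frames=[5,3] (faults so far: 3)
  step 10: ref 5 -> HIT, frames=[5,3] (faults so far: 3)
  step 11: ref 2 -> FAULT, evict 3, frames=[5,2] (faults so far: 4)
  step 12: ref 4 -> FAULT, evict 5, frames=[4,2] (faults so far: 5)
  step 13: ref 7 -> FAULT, evict 2, frames=[4,7] (faults so far: 6)
  step 14: ref 1 -> FAULT, evict 4, frames=[1,7] (faults so far: 7)
  step 15: ref 2 -> FAULT, evict 7, frames=[1,2] (faults so far: 8)
  FIFO total faults: 8
--- LRU ---
  step 0: ref 6 -> FAULT, frames=[6,-] (faults so far: 1)
  step 1: ref 3 -> FAULT, frames=[6,3] (faults so far: 2)
  step 2: ref 6 -> HIT, frames=[6,3] (faults so far: 2)
  step 3: ref 6 -> HIT, frames=[6,3] (faults so far: 2)
  step 4: ref 3 -> HIT, frames=[6,3] (faults so far: 2)
  step 5: ref 5 -> FAULT, evict 6, frames=[5,3] (faults so far: 3)
  step 6: ref 3 -> HIT, frames=[5,3] (faults so far: 3)
  step 7: ref 5 -> HIT, frames=[5,3] (faults so far: 3)
  step 8: ref 3 -> HIT, frames=[5,3] (faults so far: 3)
  step 9: ref 5 -> HIT, frames=[5,3] (faults so far: 3)
  step 10: ref 5 -> HIT, frames=[5,3] (faults so far: 3)
  step 11: ref 2 -> FAULT, evict 3, frames=[5,2] (faults so far: 4)
  step 12: ref 4 -> FAULT, evict 5, frames=[4,2] (faults so far: 5)
  step 13: ref 7 -> FAULT, evict 2, frames=[4,7] (faults so far: 6)
  step 14: ref 1 -> FAULT, evict 4, frames=[1,7] (faults so far: 7)
  step 15: ref 2 -> FAULT, evict 7, frames=[1,2] (faults so far: 8)
  LRU total faults: 8
--- Optimal ---
  step 0: ref 6 -> FAULT, frames=[6,-] (faults so far: 1)
  step 1: ref 3 -> FAULT, frames=[6,3] (faults so far: 2)
  step 2: ref 6 -> HIT, frames=[6,3] (faults so far: 2)
  step 3: ref 6 -> HIT, frames=[6,3] (faults so far: 2)
  step 4: ref 3 -> HIT, frames=[6,3] (faults so far: 2)
  step 5: ref 5 -> FAULT, evict 6, frames=[5,3] (faults so far: 3)
  step 6: ref 3 -> HIT, frames=[5,3] (faults so far: 3)
  step 7: ref 5 -> HIT, frames=[5,3] (faults so far: 3)
  step 8: ref 3 -> HIT, frames=[5,3] (faults so far: 3)
  step 9: ref 5 -> HIT, frames=[5,3] (faults so far: 3)
  step 10: ref 5 -> HIT, frames=[5,3] (faults so far: 3)
  step 11: ref 2 -> FAULT, evict 3, frames=[5,2] (faults so far: 4)
  step 12: ref 4 -> FAULT, evict 5, frames=[4,2] (faults so far: 5)
  step 13: ref 7 -> FAULT, evict 4, frames=[7,2] (faults so far: 6)
  step 14: ref 1 -> FAULT, evict 7, frames=[1,2] (faults so far: 7)
  step 15: ref 2 -> HIT, frames=[1,2] (faults so far: 7)
  Optimal total faults: 7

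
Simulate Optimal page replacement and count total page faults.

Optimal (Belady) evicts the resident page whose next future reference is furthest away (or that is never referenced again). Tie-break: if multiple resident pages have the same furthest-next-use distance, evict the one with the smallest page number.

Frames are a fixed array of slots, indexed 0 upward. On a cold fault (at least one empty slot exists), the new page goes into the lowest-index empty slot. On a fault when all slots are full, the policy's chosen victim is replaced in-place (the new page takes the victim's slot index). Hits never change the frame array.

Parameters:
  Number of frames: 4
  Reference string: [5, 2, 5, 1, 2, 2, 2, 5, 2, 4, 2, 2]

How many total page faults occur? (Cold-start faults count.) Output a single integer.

Answer: 4

Derivation:
Step 0: ref 5 → FAULT, frames=[5,-,-,-]
Step 1: ref 2 → FAULT, frames=[5,2,-,-]
Step 2: ref 5 → HIT, frames=[5,2,-,-]
Step 3: ref 1 → FAULT, frames=[5,2,1,-]
Step 4: ref 2 → HIT, frames=[5,2,1,-]
Step 5: ref 2 → HIT, frames=[5,2,1,-]
Step 6: ref 2 → HIT, frames=[5,2,1,-]
Step 7: ref 5 → HIT, frames=[5,2,1,-]
Step 8: ref 2 → HIT, frames=[5,2,1,-]
Step 9: ref 4 → FAULT, frames=[5,2,1,4]
Step 10: ref 2 → HIT, frames=[5,2,1,4]
Step 11: ref 2 → HIT, frames=[5,2,1,4]
Total faults: 4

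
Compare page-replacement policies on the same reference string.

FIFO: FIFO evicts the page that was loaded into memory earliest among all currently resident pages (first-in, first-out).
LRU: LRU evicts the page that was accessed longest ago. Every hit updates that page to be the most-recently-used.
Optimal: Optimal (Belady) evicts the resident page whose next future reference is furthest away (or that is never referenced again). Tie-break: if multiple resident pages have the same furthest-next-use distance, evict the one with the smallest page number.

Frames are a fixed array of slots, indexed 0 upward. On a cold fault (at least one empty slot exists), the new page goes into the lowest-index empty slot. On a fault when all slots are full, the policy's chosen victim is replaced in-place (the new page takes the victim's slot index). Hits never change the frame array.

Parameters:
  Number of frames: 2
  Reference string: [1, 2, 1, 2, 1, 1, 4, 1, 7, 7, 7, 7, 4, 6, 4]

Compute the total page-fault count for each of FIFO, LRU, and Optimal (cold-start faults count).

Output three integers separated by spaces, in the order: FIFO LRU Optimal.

Answer: 7 6 5

Derivation:
--- FIFO ---
  step 0: ref 1 -> FAULT, frames=[1,-] (faults so far: 1)
  step 1: ref 2 -> FAULT, frames=[1,2] (faults so far: 2)
  step 2: ref 1 -> HIT, frames=[1,2] (faults so far: 2)
  step 3: ref 2 -> HIT, frames=[1,2] (faults so far: 2)
  step 4: ref 1 -> HIT, frames=[1,2] (faults so far: 2)
  step 5: ref 1 -> HIT, frames=[1,2] (faults so far: 2)
  step 6: ref 4 -> FAULT, evict 1, frames=[4,2] (faults so far: 3)
  step 7: ref 1 -> FAULT, evict 2, frames=[4,1] (faults so far: 4)
  step 8: ref 7 -> FAULT, evict 4, frames=[7,1] (faults so far: 5)
  step 9: ref 7 -> HIT, frames=[7,1] (faults so far: 5)
  step 10: ref 7 -> HIT, frames=[7,1] (faults so far: 5)
  step 11: ref 7 -> HIT, frames=[7,1] (faults so far: 5)
  step 12: ref 4 -> FAULT, evict 1, frames=[7,4] (faults so far: 6)
  step 13: ref 6 -> FAULT, evict 7, frames=[6,4] (faults so far: 7)
  step 14: ref 4 -> HIT, frames=[6,4] (faults so far: 7)
  FIFO total faults: 7
--- LRU ---
  step 0: ref 1 -> FAULT, frames=[1,-] (faults so far: 1)
  step 1: ref 2 -> FAULT, frames=[1,2] (faults so far: 2)
  step 2: ref 1 -> HIT, frames=[1,2] (faults so far: 2)
  step 3: ref 2 -> HIT, frames=[1,2] (faults so far: 2)
  step 4: ref 1 -> HIT, frames=[1,2] (faults so far: 2)
  step 5: ref 1 -> HIT, frames=[1,2] (faults so far: 2)
  step 6: ref 4 -> FAULT, evict 2, frames=[1,4] (faults so far: 3)
  step 7: ref 1 -> HIT, frames=[1,4] (faults so far: 3)
  step 8: ref 7 -> FAULT, evict 4, frames=[1,7] (faults so far: 4)
  step 9: ref 7 -> HIT, frames=[1,7] (faults so far: 4)
  step 10: ref 7 -> HIT, frames=[1,7] (faults so far: 4)
  step 11: ref 7 -> HIT, frames=[1,7] (faults so far: 4)
  step 12: ref 4 -> FAULT, evict 1, frames=[4,7] (faults so far: 5)
  step 13: ref 6 -> FAULT, evict 7, frames=[4,6] (faults so far: 6)
  step 14: ref 4 -> HIT, frames=[4,6] (faults so far: 6)
  LRU total faults: 6
--- Optimal ---
  step 0: ref 1 -> FAULT, frames=[1,-] (faults so far: 1)
  step 1: ref 2 -> FAULT, frames=[1,2] (faults so far: 2)
  step 2: ref 1 -> HIT, frames=[1,2] (faults so far: 2)
  step 3: ref 2 -> HIT, frames=[1,2] (faults so far: 2)
  step 4: ref 1 -> HIT, frames=[1,2] (faults so far: 2)
  step 5: ref 1 -> HIT, frames=[1,2] (faults so far: 2)
  step 6: ref 4 -> FAULT, evict 2, frames=[1,4] (faults so far: 3)
  step 7: ref 1 -> HIT, frames=[1,4] (faults so far: 3)
  step 8: ref 7 -> FAULT, evict 1, frames=[7,4] (faults so far: 4)
  step 9: ref 7 -> HIT, frames=[7,4] (faults so far: 4)
  step 10: ref 7 -> HIT, frames=[7,4] (faults so far: 4)
  step 11: ref 7 -> HIT, frames=[7,4] (faults so far: 4)
  step 12: ref 4 -> HIT, frames=[7,4] (faults so far: 4)
  step 13: ref 6 -> FAULT, evict 7, frames=[6,4] (faults so far: 5)
  step 14: ref 4 -> HIT, frames=[6,4] (faults so far: 5)
  Optimal total faults: 5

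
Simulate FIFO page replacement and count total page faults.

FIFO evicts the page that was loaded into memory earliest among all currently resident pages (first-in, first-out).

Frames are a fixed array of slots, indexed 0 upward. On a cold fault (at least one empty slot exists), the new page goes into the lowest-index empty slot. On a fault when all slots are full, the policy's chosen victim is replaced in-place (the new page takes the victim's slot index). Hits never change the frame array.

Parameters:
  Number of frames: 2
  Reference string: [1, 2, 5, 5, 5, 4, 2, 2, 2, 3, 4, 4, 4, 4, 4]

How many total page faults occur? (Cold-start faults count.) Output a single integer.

Answer: 7

Derivation:
Step 0: ref 1 → FAULT, frames=[1,-]
Step 1: ref 2 → FAULT, frames=[1,2]
Step 2: ref 5 → FAULT (evict 1), frames=[5,2]
Step 3: ref 5 → HIT, frames=[5,2]
Step 4: ref 5 → HIT, frames=[5,2]
Step 5: ref 4 → FAULT (evict 2), frames=[5,4]
Step 6: ref 2 → FAULT (evict 5), frames=[2,4]
Step 7: ref 2 → HIT, frames=[2,4]
Step 8: ref 2 → HIT, frames=[2,4]
Step 9: ref 3 → FAULT (evict 4), frames=[2,3]
Step 10: ref 4 → FAULT (evict 2), frames=[4,3]
Step 11: ref 4 → HIT, frames=[4,3]
Step 12: ref 4 → HIT, frames=[4,3]
Step 13: ref 4 → HIT, frames=[4,3]
Step 14: ref 4 → HIT, frames=[4,3]
Total faults: 7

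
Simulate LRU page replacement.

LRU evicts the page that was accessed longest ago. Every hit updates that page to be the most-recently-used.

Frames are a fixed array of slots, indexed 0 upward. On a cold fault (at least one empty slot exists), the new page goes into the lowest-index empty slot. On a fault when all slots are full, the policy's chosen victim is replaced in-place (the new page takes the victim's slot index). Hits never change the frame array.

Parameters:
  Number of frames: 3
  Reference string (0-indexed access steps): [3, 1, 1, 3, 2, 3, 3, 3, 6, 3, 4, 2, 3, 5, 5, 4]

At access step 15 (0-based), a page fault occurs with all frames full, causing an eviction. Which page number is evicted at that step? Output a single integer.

Answer: 2

Derivation:
Step 0: ref 3 -> FAULT, frames=[3,-,-]
Step 1: ref 1 -> FAULT, frames=[3,1,-]
Step 2: ref 1 -> HIT, frames=[3,1,-]
Step 3: ref 3 -> HIT, frames=[3,1,-]
Step 4: ref 2 -> FAULT, frames=[3,1,2]
Step 5: ref 3 -> HIT, frames=[3,1,2]
Step 6: ref 3 -> HIT, frames=[3,1,2]
Step 7: ref 3 -> HIT, frames=[3,1,2]
Step 8: ref 6 -> FAULT, evict 1, frames=[3,6,2]
Step 9: ref 3 -> HIT, frames=[3,6,2]
Step 10: ref 4 -> FAULT, evict 2, frames=[3,6,4]
Step 11: ref 2 -> FAULT, evict 6, frames=[3,2,4]
Step 12: ref 3 -> HIT, frames=[3,2,4]
Step 13: ref 5 -> FAULT, evict 4, frames=[3,2,5]
Step 14: ref 5 -> HIT, frames=[3,2,5]
Step 15: ref 4 -> FAULT, evict 2, frames=[3,4,5]
At step 15: evicted page 2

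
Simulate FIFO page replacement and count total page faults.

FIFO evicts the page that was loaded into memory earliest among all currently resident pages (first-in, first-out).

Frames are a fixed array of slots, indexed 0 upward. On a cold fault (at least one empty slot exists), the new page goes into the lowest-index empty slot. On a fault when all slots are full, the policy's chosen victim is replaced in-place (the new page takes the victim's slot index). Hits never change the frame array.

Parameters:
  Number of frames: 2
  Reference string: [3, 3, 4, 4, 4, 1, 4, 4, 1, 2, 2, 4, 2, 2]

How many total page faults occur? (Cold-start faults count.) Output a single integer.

Answer: 5

Derivation:
Step 0: ref 3 → FAULT, frames=[3,-]
Step 1: ref 3 → HIT, frames=[3,-]
Step 2: ref 4 → FAULT, frames=[3,4]
Step 3: ref 4 → HIT, frames=[3,4]
Step 4: ref 4 → HIT, frames=[3,4]
Step 5: ref 1 → FAULT (evict 3), frames=[1,4]
Step 6: ref 4 → HIT, frames=[1,4]
Step 7: ref 4 → HIT, frames=[1,4]
Step 8: ref 1 → HIT, frames=[1,4]
Step 9: ref 2 → FAULT (evict 4), frames=[1,2]
Step 10: ref 2 → HIT, frames=[1,2]
Step 11: ref 4 → FAULT (evict 1), frames=[4,2]
Step 12: ref 2 → HIT, frames=[4,2]
Step 13: ref 2 → HIT, frames=[4,2]
Total faults: 5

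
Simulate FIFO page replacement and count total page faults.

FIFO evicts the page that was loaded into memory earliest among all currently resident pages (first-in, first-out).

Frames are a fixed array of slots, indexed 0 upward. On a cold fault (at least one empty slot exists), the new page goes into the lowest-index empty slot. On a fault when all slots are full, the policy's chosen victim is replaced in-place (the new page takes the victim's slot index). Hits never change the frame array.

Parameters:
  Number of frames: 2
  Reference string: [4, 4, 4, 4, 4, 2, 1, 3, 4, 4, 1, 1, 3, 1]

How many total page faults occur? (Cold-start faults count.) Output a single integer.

Answer: 7

Derivation:
Step 0: ref 4 → FAULT, frames=[4,-]
Step 1: ref 4 → HIT, frames=[4,-]
Step 2: ref 4 → HIT, frames=[4,-]
Step 3: ref 4 → HIT, frames=[4,-]
Step 4: ref 4 → HIT, frames=[4,-]
Step 5: ref 2 → FAULT, frames=[4,2]
Step 6: ref 1 → FAULT (evict 4), frames=[1,2]
Step 7: ref 3 → FAULT (evict 2), frames=[1,3]
Step 8: ref 4 → FAULT (evict 1), frames=[4,3]
Step 9: ref 4 → HIT, frames=[4,3]
Step 10: ref 1 → FAULT (evict 3), frames=[4,1]
Step 11: ref 1 → HIT, frames=[4,1]
Step 12: ref 3 → FAULT (evict 4), frames=[3,1]
Step 13: ref 1 → HIT, frames=[3,1]
Total faults: 7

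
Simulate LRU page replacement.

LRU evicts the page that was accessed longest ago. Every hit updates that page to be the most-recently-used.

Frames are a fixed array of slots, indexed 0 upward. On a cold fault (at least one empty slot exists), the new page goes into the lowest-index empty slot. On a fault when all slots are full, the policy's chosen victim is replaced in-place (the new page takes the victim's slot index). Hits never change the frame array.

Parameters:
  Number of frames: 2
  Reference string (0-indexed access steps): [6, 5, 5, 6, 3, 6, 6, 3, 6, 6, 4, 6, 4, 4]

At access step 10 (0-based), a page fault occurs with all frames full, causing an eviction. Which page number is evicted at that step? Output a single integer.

Step 0: ref 6 -> FAULT, frames=[6,-]
Step 1: ref 5 -> FAULT, frames=[6,5]
Step 2: ref 5 -> HIT, frames=[6,5]
Step 3: ref 6 -> HIT, frames=[6,5]
Step 4: ref 3 -> FAULT, evict 5, frames=[6,3]
Step 5: ref 6 -> HIT, frames=[6,3]
Step 6: ref 6 -> HIT, frames=[6,3]
Step 7: ref 3 -> HIT, frames=[6,3]
Step 8: ref 6 -> HIT, frames=[6,3]
Step 9: ref 6 -> HIT, frames=[6,3]
Step 10: ref 4 -> FAULT, evict 3, frames=[6,4]
At step 10: evicted page 3

Answer: 3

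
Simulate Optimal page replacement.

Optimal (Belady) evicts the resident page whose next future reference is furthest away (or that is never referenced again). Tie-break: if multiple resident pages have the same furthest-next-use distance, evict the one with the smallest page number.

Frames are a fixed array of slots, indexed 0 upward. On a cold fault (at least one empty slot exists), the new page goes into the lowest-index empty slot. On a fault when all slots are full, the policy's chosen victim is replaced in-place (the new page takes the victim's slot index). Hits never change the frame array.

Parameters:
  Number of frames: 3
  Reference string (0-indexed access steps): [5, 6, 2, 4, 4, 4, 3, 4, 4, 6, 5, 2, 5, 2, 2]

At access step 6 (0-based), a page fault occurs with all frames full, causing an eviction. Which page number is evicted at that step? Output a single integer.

Step 0: ref 5 -> FAULT, frames=[5,-,-]
Step 1: ref 6 -> FAULT, frames=[5,6,-]
Step 2: ref 2 -> FAULT, frames=[5,6,2]
Step 3: ref 4 -> FAULT, evict 2, frames=[5,6,4]
Step 4: ref 4 -> HIT, frames=[5,6,4]
Step 5: ref 4 -> HIT, frames=[5,6,4]
Step 6: ref 3 -> FAULT, evict 5, frames=[3,6,4]
At step 6: evicted page 5

Answer: 5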